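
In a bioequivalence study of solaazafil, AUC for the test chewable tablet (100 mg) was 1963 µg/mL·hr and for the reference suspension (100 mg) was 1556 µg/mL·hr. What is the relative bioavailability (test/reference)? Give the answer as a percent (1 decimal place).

F_rel = 126.2%

F_rel = (AUC_test/D_test) / (AUC_ref/D_ref)
      = (1963/100) / (1556/100)
      = 19.63 / 15.56 = 1.2616 = 126.16%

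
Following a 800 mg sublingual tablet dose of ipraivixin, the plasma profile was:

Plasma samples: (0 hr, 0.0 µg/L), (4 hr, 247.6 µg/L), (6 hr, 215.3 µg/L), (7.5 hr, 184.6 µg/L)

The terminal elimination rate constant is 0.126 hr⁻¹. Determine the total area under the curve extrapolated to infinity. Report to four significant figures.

AUC = 2723 µg/L·hr

Trapezoidal AUC_0→7.5:
  [0→4]: (0.0+247.6)/2 × 4 = 495.2
  [4→6]: (247.6+215.3)/2 × 2 = 462.9
  [6→7.5]: (215.3+184.6)/2 × 1.5 = 299.925
  Sum = 1258.025 µg/L·hr
Extrapolated tail: C_last / k_e = 184.6 / 0.126 = 1465.079
AUC_0→∞ = 1258.025 + 1465.079 = 2723.104 µg/L·hr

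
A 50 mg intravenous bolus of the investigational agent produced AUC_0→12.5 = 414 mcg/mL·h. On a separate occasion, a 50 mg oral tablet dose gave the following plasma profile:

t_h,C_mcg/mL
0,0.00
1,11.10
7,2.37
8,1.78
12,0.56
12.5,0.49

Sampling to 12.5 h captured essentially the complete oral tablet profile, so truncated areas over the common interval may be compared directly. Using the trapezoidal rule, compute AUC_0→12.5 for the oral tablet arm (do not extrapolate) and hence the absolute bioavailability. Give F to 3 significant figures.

Trapezoidal AUC_0→12.5 (oral tablet):
  [0→1]: (0.00+11.10)/2 × 1 = 5.55
  [1→7]: (11.10+2.37)/2 × 6 = 40.41
  [7→8]: (2.37+1.78)/2 × 1 = 2.075
  [8→12]: (1.78+0.56)/2 × 4 = 4.68
  [12→12.5]: (0.56+0.49)/2 × 0.5 = 0.2625
  Sum = 52.9775 mcg/mL·h
F = (AUC_ev/D_ev)/(AUC_iv/D_iv) = (52.9775/50)/(414/50) = 1.05955/8.28 = 0.1280

F = 0.128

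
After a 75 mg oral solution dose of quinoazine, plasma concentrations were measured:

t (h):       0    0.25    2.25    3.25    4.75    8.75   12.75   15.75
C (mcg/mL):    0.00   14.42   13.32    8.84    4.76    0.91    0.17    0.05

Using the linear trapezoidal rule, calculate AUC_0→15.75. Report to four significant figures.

AUC = 64.65 mcg/mL·h

Trapezoidal AUC_0→15.75:
  [0→0.25]: (0.00+14.42)/2 × 0.25 = 1.8025
  [0.25→2.25]: (14.42+13.32)/2 × 2 = 27.74
  [2.25→3.25]: (13.32+8.84)/2 × 1 = 11.08
  [3.25→4.75]: (8.84+4.76)/2 × 1.5 = 10.2
  [4.75→8.75]: (4.76+0.91)/2 × 4 = 11.34
  [8.75→12.75]: (0.91+0.17)/2 × 4 = 2.16
  [12.75→15.75]: (0.17+0.05)/2 × 3 = 0.33
  Sum = 64.6525 mcg/mL·h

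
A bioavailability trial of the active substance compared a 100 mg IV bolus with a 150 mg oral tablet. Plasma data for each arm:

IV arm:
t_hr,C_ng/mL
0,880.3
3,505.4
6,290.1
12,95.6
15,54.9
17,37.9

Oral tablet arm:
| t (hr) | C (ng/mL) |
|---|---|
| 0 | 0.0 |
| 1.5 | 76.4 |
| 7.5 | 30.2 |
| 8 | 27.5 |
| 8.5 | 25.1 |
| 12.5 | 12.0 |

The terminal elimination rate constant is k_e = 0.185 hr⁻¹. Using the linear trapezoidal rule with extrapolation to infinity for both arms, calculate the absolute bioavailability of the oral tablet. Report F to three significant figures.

Trapezoidal AUC_0→17 (IV):
  [0→3]: (880.3+505.4)/2 × 3 = 2078.55
  [3→6]: (505.4+290.1)/2 × 3 = 1193.25
  [6→12]: (290.1+95.6)/2 × 6 = 1157.1
  [12→15]: (95.6+54.9)/2 × 3 = 225.75
  [15→17]: (54.9+37.9)/2 × 2 = 92.8
  Sum = 4747.45 ng/mL·hr
IV tail: 37.9/0.185 = 204.865; AUC_iv,0→∞ = 4747.45 + 204.865 = 4952.315 ng/mL·hr
Trapezoidal AUC_0→12.5 (oral tablet):
  [0→1.5]: (0.0+76.4)/2 × 1.5 = 57.3
  [1.5→7.5]: (76.4+30.2)/2 × 6 = 319.8
  [7.5→8]: (30.2+27.5)/2 × 0.5 = 14.425
  [8→8.5]: (27.5+25.1)/2 × 0.5 = 13.15
  [8.5→12.5]: (25.1+12.0)/2 × 4 = 74.2
  Sum = 478.875 ng/mL·hr
oral tablet tail: 12.0/0.185 = 64.865; AUC_ev,0→∞ = 478.875 + 64.865 = 543.74 ng/mL·hr
F = (AUC_ev/D_ev)/(AUC_iv/D_iv) = (543.74/150)/(4952.315/100) = 3.62493/49.52315 = 0.0732

F = 0.0732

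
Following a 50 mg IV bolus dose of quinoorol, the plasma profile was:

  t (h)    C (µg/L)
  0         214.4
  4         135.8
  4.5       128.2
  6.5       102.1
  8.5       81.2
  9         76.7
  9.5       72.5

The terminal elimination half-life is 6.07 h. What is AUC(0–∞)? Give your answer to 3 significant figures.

Trapezoidal AUC_0→9.5:
  [0→4]: (214.4+135.8)/2 × 4 = 700.4
  [4→4.5]: (135.8+128.2)/2 × 0.5 = 66.0
  [4.5→6.5]: (128.2+102.1)/2 × 2 = 230.3
  [6.5→8.5]: (102.1+81.2)/2 × 2 = 183.3
  [8.5→9]: (81.2+76.7)/2 × 0.5 = 39.475
  [9→9.5]: (76.7+72.5)/2 × 0.5 = 37.3
  Sum = 1256.775 µg/L·h
k_e = ln2 / t½ = 0.693147 / 6.07 = 0.1142 h^-1
Extrapolated tail: C_last / k_e = 72.5 / 0.1142 = 634.851
AUC_0→∞ = 1256.775 + 634.851 = 1891.626 µg/L·h

AUC = 1890 µg/L·h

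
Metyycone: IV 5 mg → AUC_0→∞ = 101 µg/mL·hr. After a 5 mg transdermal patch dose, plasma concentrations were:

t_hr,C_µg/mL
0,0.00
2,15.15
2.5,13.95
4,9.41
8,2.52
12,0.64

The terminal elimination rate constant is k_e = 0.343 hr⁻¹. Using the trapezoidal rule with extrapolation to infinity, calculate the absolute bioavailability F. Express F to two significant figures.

F = 0.71

Trapezoidal AUC_0→12 (transdermal patch):
  [0→2]: (0.00+15.15)/2 × 2 = 15.15
  [2→2.5]: (15.15+13.95)/2 × 0.5 = 7.275
  [2.5→4]: (13.95+9.41)/2 × 1.5 = 17.52
  [4→8]: (9.41+2.52)/2 × 4 = 23.86
  [8→12]: (2.52+0.64)/2 × 4 = 6.32
  Sum = 70.125 µg/mL·hr
Tail: C_last/k_e = 0.64/0.343 = 1.866
AUC_0→∞ (transdermal patch) = 70.125 + 1.866 = 71.991 µg/mL·hr
F = (AUC_ev/D_ev)/(AUC_iv/D_iv) = (71.991/5)/(101/5) = 14.3982/20.2 = 0.7128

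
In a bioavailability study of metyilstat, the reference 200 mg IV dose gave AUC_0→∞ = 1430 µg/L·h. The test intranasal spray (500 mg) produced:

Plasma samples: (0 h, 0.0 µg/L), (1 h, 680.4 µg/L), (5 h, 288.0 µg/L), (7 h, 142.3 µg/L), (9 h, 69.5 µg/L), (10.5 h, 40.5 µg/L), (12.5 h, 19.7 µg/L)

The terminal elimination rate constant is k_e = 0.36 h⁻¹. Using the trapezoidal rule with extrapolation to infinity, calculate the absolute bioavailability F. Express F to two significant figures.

F = 0.87

Trapezoidal AUC_0→12.5 (intranasal spray):
  [0→1]: (0.0+680.4)/2 × 1 = 340.2
  [1→5]: (680.4+288.0)/2 × 4 = 1936.8
  [5→7]: (288.0+142.3)/2 × 2 = 430.3
  [7→9]: (142.3+69.5)/2 × 2 = 211.8
  [9→10.5]: (69.5+40.5)/2 × 1.5 = 82.5
  [10.5→12.5]: (40.5+19.7)/2 × 2 = 60.2
  Sum = 3061.8 µg/L·h
Tail: C_last/k_e = 19.7/0.36 = 54.722
AUC_0→∞ (intranasal spray) = 3061.8 + 54.722 = 3116.522 µg/L·h
F = (AUC_ev/D_ev)/(AUC_iv/D_iv) = (3116.522/500)/(1430/200) = 6.233044/7.15 = 0.8718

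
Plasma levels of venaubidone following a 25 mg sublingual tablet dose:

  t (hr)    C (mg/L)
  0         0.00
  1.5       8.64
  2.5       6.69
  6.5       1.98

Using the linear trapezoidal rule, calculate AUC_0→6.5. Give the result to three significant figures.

AUC = 31.5 mg/L·hr

Trapezoidal AUC_0→6.5:
  [0→1.5]: (0.00+8.64)/2 × 1.5 = 6.48
  [1.5→2.5]: (8.64+6.69)/2 × 1 = 7.665
  [2.5→6.5]: (6.69+1.98)/2 × 4 = 17.34
  Sum = 31.485 mg/L·hr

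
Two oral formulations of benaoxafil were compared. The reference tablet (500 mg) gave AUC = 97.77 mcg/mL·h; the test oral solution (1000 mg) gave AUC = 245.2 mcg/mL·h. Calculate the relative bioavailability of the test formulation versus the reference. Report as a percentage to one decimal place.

F_rel = 125.4%

F_rel = (AUC_test/D_test) / (AUC_ref/D_ref)
      = (245.2/1000) / (97.77/500)
      = 0.2452 / 0.19554 = 1.2540 = 125.40%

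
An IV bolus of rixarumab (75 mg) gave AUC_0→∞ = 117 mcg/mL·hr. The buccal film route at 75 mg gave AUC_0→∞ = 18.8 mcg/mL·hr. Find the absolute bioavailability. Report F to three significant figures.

F = 0.161

F = (AUC_ev / D_ev) / (AUC_iv / D_iv)
  = (18.8/75) / (117/75)
  = 0.250667 / 1.56 = 0.1607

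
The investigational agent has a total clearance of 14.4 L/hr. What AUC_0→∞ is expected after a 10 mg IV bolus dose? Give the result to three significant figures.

AUC_0→∞ = Dose_iv / CL
        = 10 / 14.4 = 0.694444 mg/L·hr

AUC = 0.694 mg/L·hr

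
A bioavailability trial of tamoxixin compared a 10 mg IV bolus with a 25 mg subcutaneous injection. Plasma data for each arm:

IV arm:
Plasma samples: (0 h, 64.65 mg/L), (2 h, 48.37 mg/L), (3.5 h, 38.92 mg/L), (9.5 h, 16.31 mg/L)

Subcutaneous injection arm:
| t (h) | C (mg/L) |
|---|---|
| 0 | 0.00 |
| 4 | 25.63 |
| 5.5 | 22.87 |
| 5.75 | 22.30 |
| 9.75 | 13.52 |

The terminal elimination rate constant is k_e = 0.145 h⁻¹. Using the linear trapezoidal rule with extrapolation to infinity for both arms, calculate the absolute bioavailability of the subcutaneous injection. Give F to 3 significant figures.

F = 0.226

Trapezoidal AUC_0→9.5 (IV):
  [0→2]: (64.65+48.37)/2 × 2 = 113.02
  [2→3.5]: (48.37+38.92)/2 × 1.5 = 65.4675
  [3.5→9.5]: (38.92+16.31)/2 × 6 = 165.69
  Sum = 344.1775 mg/L·h
IV tail: 16.31/0.145 = 112.483; AUC_iv,0→∞ = 344.1775 + 112.483 = 456.6605 mg/L·h
Trapezoidal AUC_0→9.75 (subcutaneous injection):
  [0→4]: (0.00+25.63)/2 × 4 = 51.26
  [4→5.5]: (25.63+22.87)/2 × 1.5 = 36.375
  [5.5→5.75]: (22.87+22.30)/2 × 0.25 = 5.64625
  [5.75→9.75]: (22.30+13.52)/2 × 4 = 71.64
  Sum = 164.92125 mg/L·h
subcutaneous injection tail: 13.52/0.145 = 93.241; AUC_ev,0→∞ = 164.92125 + 93.241 = 258.16225 mg/L·h
F = (AUC_ev/D_ev)/(AUC_iv/D_iv) = (258.16225/25)/(456.6605/10) = 10.32649/45.66605 = 0.2261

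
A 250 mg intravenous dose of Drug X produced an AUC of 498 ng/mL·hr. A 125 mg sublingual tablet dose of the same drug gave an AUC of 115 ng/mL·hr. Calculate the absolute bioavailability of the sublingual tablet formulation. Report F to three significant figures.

F = 0.462

F = (AUC_ev / D_ev) / (AUC_iv / D_iv)
  = (115/125) / (498/250)
  = 0.92 / 1.992 = 0.4618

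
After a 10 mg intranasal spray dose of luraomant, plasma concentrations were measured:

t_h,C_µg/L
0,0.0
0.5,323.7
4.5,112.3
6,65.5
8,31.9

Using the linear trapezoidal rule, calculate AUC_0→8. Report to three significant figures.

AUC = 1180 µg/L·h

Trapezoidal AUC_0→8:
  [0→0.5]: (0.0+323.7)/2 × 0.5 = 80.925
  [0.5→4.5]: (323.7+112.3)/2 × 4 = 872.0
  [4.5→6]: (112.3+65.5)/2 × 1.5 = 133.35
  [6→8]: (65.5+31.9)/2 × 2 = 97.4
  Sum = 1183.675 µg/L·h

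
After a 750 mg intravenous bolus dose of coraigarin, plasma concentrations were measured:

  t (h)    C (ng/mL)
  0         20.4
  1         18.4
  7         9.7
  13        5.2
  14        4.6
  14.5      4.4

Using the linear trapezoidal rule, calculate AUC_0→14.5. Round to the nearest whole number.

Trapezoidal AUC_0→14.5:
  [0→1]: (20.4+18.4)/2 × 1 = 19.4
  [1→7]: (18.4+9.7)/2 × 6 = 84.3
  [7→13]: (9.7+5.2)/2 × 6 = 44.7
  [13→14]: (5.2+4.6)/2 × 1 = 4.9
  [14→14.5]: (4.6+4.4)/2 × 0.5 = 2.25
  Sum = 155.55 ng/mL·h

AUC = 156 ng/mL·h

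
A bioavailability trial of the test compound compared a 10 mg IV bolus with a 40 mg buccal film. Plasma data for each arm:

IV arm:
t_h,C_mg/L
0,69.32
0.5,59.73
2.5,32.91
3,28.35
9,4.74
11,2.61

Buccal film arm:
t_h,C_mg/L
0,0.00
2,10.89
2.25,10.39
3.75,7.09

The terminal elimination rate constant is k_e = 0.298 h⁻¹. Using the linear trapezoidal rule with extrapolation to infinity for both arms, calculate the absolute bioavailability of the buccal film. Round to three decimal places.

Trapezoidal AUC_0→11 (IV):
  [0→0.5]: (69.32+59.73)/2 × 0.5 = 32.2625
  [0.5→2.5]: (59.73+32.91)/2 × 2 = 92.64
  [2.5→3]: (32.91+28.35)/2 × 0.5 = 15.315
  [3→9]: (28.35+4.74)/2 × 6 = 99.27
  [9→11]: (4.74+2.61)/2 × 2 = 7.35
  Sum = 246.8375 mg/L·h
IV tail: 2.61/0.298 = 8.758; AUC_iv,0→∞ = 246.8375 + 8.758 = 255.5955 mg/L·h
Trapezoidal AUC_0→3.75 (buccal film):
  [0→2]: (0.00+10.89)/2 × 2 = 10.89
  [2→2.25]: (10.89+10.39)/2 × 0.25 = 2.66
  [2.25→3.75]: (10.39+7.09)/2 × 1.5 = 13.11
  Sum = 26.66 mg/L·h
buccal film tail: 7.09/0.298 = 23.792; AUC_ev,0→∞ = 26.66 + 23.792 = 50.452 mg/L·h
F = (AUC_ev/D_ev)/(AUC_iv/D_iv) = (50.452/40)/(255.5955/10) = 1.2613/25.55955 = 0.0493

F = 0.049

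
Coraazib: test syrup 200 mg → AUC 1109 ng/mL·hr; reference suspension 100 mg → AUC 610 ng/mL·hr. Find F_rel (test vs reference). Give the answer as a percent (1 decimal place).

F_rel = 90.9%

F_rel = (AUC_test/D_test) / (AUC_ref/D_ref)
      = (1109/200) / (610/100)
      = 5.545 / 6.1 = 0.9090 = 90.90%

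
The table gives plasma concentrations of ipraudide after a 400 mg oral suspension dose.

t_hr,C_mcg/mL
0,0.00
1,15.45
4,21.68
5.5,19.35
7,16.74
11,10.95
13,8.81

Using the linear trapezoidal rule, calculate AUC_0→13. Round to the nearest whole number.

AUC = 196 mcg/mL·hr

Trapezoidal AUC_0→13:
  [0→1]: (0.00+15.45)/2 × 1 = 7.725
  [1→4]: (15.45+21.68)/2 × 3 = 55.695
  [4→5.5]: (21.68+19.35)/2 × 1.5 = 30.7725
  [5.5→7]: (19.35+16.74)/2 × 1.5 = 27.0675
  [7→11]: (16.74+10.95)/2 × 4 = 55.38
  [11→13]: (10.95+8.81)/2 × 2 = 19.76
  Sum = 196.4 mcg/mL·hr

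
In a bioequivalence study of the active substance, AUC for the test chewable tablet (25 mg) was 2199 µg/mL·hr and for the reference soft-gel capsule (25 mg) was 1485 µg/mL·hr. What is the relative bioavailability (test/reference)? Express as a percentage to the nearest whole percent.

F_rel = 148%

F_rel = (AUC_test/D_test) / (AUC_ref/D_ref)
      = (2199/25) / (1485/25)
      = 87.96 / 59.4 = 1.4808 = 148.08%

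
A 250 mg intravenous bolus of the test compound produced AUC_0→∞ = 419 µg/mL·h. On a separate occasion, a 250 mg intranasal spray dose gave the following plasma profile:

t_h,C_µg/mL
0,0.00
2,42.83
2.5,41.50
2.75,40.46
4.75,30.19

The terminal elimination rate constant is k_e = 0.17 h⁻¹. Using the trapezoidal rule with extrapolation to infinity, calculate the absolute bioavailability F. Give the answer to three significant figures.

Trapezoidal AUC_0→4.75 (intranasal spray):
  [0→2]: (0.00+42.83)/2 × 2 = 42.83
  [2→2.5]: (42.83+41.50)/2 × 0.5 = 21.0825
  [2.5→2.75]: (41.50+40.46)/2 × 0.25 = 10.245
  [2.75→4.75]: (40.46+30.19)/2 × 2 = 70.65
  Sum = 144.8075 µg/mL·h
Tail: C_last/k_e = 30.19/0.17 = 177.588
AUC_0→∞ (intranasal spray) = 144.8075 + 177.588 = 322.3955 µg/mL·h
F = (AUC_ev/D_ev)/(AUC_iv/D_iv) = (322.3955/250)/(419/250) = 1.289582/1.676 = 0.7694

F = 0.769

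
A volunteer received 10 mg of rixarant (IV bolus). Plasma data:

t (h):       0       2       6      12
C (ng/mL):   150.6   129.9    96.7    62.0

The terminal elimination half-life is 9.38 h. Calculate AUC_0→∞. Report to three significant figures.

Trapezoidal AUC_0→12:
  [0→2]: (150.6+129.9)/2 × 2 = 280.5
  [2→6]: (129.9+96.7)/2 × 4 = 453.2
  [6→12]: (96.7+62.0)/2 × 6 = 476.1
  Sum = 1209.8 ng/mL·h
k_e = ln2 / t½ = 0.693147 / 9.38 = 0.0739 h^-1
Extrapolated tail: C_last / k_e = 62.0 / 0.0739 = 838.972
AUC_0→∞ = 1209.8 + 838.972 = 2048.772 ng/mL·h

AUC = 2050 ng/mL·h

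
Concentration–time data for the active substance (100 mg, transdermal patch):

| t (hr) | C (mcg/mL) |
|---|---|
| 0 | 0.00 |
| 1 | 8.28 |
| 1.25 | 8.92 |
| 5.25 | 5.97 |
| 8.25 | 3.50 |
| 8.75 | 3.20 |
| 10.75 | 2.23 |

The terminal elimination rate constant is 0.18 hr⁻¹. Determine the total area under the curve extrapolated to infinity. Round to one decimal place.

Trapezoidal AUC_0→10.75:
  [0→1]: (0.00+8.28)/2 × 1 = 4.14
  [1→1.25]: (8.28+8.92)/2 × 0.25 = 2.15
  [1.25→5.25]: (8.92+5.97)/2 × 4 = 29.78
  [5.25→8.25]: (5.97+3.50)/2 × 3 = 14.205
  [8.25→8.75]: (3.50+3.20)/2 × 0.5 = 1.675
  [8.75→10.75]: (3.20+2.23)/2 × 2 = 5.43
  Sum = 57.38 mcg/mL·hr
Extrapolated tail: C_last / k_e = 2.23 / 0.18 = 12.389
AUC_0→∞ = 57.38 + 12.389 = 69.769 mcg/mL·hr

AUC = 69.8 mcg/mL·hr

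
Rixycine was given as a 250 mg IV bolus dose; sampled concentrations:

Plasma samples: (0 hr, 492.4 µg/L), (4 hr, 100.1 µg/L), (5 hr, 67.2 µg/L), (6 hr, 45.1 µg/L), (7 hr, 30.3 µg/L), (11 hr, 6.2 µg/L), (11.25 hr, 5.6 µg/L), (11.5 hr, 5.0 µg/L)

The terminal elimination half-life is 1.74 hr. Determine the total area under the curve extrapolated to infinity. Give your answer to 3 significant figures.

Trapezoidal AUC_0→11.5:
  [0→4]: (492.4+100.1)/2 × 4 = 1185.0
  [4→5]: (100.1+67.2)/2 × 1 = 83.65
  [5→6]: (67.2+45.1)/2 × 1 = 56.15
  [6→7]: (45.1+30.3)/2 × 1 = 37.7
  [7→11]: (30.3+6.2)/2 × 4 = 73.0
  [11→11.25]: (6.2+5.6)/2 × 0.25 = 1.475
  [11.25→11.5]: (5.6+5.0)/2 × 0.25 = 1.325
  Sum = 1438.3 µg/L·hr
k_e = ln2 / t½ = 0.693147 / 1.74 = 0.3984 hr^-1
Extrapolated tail: C_last / k_e = 5.0 / 0.3984 = 12.550
AUC_0→∞ = 1438.3 + 12.550 = 1450.85 µg/L·hr

AUC = 1450 µg/L·hr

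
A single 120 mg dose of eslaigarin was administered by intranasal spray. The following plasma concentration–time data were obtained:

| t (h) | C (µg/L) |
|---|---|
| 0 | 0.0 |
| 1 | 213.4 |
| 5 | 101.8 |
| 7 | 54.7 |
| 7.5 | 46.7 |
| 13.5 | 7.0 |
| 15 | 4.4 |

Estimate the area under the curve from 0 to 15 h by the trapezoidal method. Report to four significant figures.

AUC = 1089 µg/L·h

Trapezoidal AUC_0→15:
  [0→1]: (0.0+213.4)/2 × 1 = 106.7
  [1→5]: (213.4+101.8)/2 × 4 = 630.4
  [5→7]: (101.8+54.7)/2 × 2 = 156.5
  [7→7.5]: (54.7+46.7)/2 × 0.5 = 25.35
  [7.5→13.5]: (46.7+7.0)/2 × 6 = 161.1
  [13.5→15]: (7.0+4.4)/2 × 1.5 = 8.55
  Sum = 1088.6 µg/L·h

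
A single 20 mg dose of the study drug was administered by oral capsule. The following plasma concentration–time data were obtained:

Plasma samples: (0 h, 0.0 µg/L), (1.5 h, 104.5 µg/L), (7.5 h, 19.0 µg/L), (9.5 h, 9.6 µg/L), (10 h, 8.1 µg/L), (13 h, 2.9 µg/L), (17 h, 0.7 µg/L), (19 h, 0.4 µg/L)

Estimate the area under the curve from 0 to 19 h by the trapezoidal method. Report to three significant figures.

Trapezoidal AUC_0→19:
  [0→1.5]: (0.0+104.5)/2 × 1.5 = 78.375
  [1.5→7.5]: (104.5+19.0)/2 × 6 = 370.5
  [7.5→9.5]: (19.0+9.6)/2 × 2 = 28.6
  [9.5→10]: (9.6+8.1)/2 × 0.5 = 4.425
  [10→13]: (8.1+2.9)/2 × 3 = 16.5
  [13→17]: (2.9+0.7)/2 × 4 = 7.2
  [17→19]: (0.7+0.4)/2 × 2 = 1.1
  Sum = 506.7 µg/L·h

AUC = 507 µg/L·h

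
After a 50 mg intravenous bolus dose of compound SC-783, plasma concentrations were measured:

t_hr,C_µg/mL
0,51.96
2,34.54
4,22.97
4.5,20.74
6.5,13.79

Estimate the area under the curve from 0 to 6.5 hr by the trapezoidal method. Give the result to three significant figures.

AUC = 189 µg/mL·hr

Trapezoidal AUC_0→6.5:
  [0→2]: (51.96+34.54)/2 × 2 = 86.5
  [2→4]: (34.54+22.97)/2 × 2 = 57.51
  [4→4.5]: (22.97+20.74)/2 × 0.5 = 10.9275
  [4.5→6.5]: (20.74+13.79)/2 × 2 = 34.53
  Sum = 189.4675 µg/mL·hr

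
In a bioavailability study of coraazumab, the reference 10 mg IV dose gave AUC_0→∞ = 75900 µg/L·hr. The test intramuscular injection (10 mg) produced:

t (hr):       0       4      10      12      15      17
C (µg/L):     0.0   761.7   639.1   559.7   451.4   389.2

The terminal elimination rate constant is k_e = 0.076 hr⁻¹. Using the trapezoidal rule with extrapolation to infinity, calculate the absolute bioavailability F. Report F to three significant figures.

Trapezoidal AUC_0→17 (intramuscular injection):
  [0→4]: (0.0+761.7)/2 × 4 = 1523.4
  [4→10]: (761.7+639.1)/2 × 6 = 4202.4
  [10→12]: (639.1+559.7)/2 × 2 = 1198.8
  [12→15]: (559.7+451.4)/2 × 3 = 1516.65
  [15→17]: (451.4+389.2)/2 × 2 = 840.6
  Sum = 9281.85 µg/L·hr
Tail: C_last/k_e = 389.2/0.076 = 5121.053
AUC_0→∞ (intramuscular injection) = 9281.85 + 5121.053 = 14402.903 µg/L·hr
F = (AUC_ev/D_ev)/(AUC_iv/D_iv) = (14402.903/10)/(75900/10) = 1440.2903/7590 = 0.1898

F = 0.190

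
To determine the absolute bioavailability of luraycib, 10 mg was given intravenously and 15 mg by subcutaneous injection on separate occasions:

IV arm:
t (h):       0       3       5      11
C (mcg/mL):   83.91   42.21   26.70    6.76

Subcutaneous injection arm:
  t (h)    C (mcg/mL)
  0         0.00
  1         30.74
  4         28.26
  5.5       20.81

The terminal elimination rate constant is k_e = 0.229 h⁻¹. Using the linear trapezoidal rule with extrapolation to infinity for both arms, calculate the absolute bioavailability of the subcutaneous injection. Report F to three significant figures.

Trapezoidal AUC_0→11 (IV):
  [0→3]: (83.91+42.21)/2 × 3 = 189.18
  [3→5]: (42.21+26.70)/2 × 2 = 68.91
  [5→11]: (26.70+6.76)/2 × 6 = 100.38
  Sum = 358.47 mcg/mL·h
IV tail: 6.76/0.229 = 29.520; AUC_iv,0→∞ = 358.47 + 29.520 = 387.99 mcg/mL·h
Trapezoidal AUC_0→5.5 (subcutaneous injection):
  [0→1]: (0.00+30.74)/2 × 1 = 15.37
  [1→4]: (30.74+28.26)/2 × 3 = 88.5
  [4→5.5]: (28.26+20.81)/2 × 1.5 = 36.8025
  Sum = 140.6725 mcg/mL·h
subcutaneous injection tail: 20.81/0.229 = 90.873; AUC_ev,0→∞ = 140.6725 + 90.873 = 231.5455 mcg/mL·h
F = (AUC_ev/D_ev)/(AUC_iv/D_iv) = (231.5455/15)/(387.99/10) = 15.4364/38.799 = 0.3979

F = 0.398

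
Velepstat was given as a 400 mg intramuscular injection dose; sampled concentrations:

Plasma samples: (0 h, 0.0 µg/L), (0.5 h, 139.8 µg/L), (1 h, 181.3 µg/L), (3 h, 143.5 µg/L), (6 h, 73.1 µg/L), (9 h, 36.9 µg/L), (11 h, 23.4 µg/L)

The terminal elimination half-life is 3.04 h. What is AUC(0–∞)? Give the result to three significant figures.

Trapezoidal AUC_0→11:
  [0→0.5]: (0.0+139.8)/2 × 0.5 = 34.95
  [0.5→1]: (139.8+181.3)/2 × 0.5 = 80.275
  [1→3]: (181.3+143.5)/2 × 2 = 324.8
  [3→6]: (143.5+73.1)/2 × 3 = 324.9
  [6→9]: (73.1+36.9)/2 × 3 = 165.0
  [9→11]: (36.9+23.4)/2 × 2 = 60.3
  Sum = 990.225 µg/L·h
k_e = ln2 / t½ = 0.693147 / 3.04 = 0.2280 h^-1
Extrapolated tail: C_last / k_e = 23.4 / 0.228 = 102.632
AUC_0→∞ = 990.225 + 102.632 = 1092.857 µg/L·h

AUC = 1090 µg/L·h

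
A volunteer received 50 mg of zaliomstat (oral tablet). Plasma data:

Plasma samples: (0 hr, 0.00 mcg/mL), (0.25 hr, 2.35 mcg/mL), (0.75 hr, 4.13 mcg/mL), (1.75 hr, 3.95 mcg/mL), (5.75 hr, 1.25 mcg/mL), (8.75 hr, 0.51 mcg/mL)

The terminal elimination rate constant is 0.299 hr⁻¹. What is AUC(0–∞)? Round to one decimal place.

AUC = 20.7 mcg/mL·hr

Trapezoidal AUC_0→8.75:
  [0→0.25]: (0.00+2.35)/2 × 0.25 = 0.29375
  [0.25→0.75]: (2.35+4.13)/2 × 0.5 = 1.62
  [0.75→1.75]: (4.13+3.95)/2 × 1 = 4.04
  [1.75→5.75]: (3.95+1.25)/2 × 4 = 10.4
  [5.75→8.75]: (1.25+0.51)/2 × 3 = 2.64
  Sum = 18.99375 mcg/mL·hr
Extrapolated tail: C_last / k_e = 0.51 / 0.299 = 1.706
AUC_0→∞ = 18.99375 + 1.706 = 20.69975 mcg/mL·hr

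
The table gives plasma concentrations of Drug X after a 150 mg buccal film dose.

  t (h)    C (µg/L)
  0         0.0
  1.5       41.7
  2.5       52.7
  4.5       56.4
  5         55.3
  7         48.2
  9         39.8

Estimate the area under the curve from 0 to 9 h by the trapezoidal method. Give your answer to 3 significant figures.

AUC = 407 µg/L·h

Trapezoidal AUC_0→9:
  [0→1.5]: (0.0+41.7)/2 × 1.5 = 31.275
  [1.5→2.5]: (41.7+52.7)/2 × 1 = 47.2
  [2.5→4.5]: (52.7+56.4)/2 × 2 = 109.1
  [4.5→5]: (56.4+55.3)/2 × 0.5 = 27.925
  [5→7]: (55.3+48.2)/2 × 2 = 103.5
  [7→9]: (48.2+39.8)/2 × 2 = 88.0
  Sum = 407.0 µg/L·h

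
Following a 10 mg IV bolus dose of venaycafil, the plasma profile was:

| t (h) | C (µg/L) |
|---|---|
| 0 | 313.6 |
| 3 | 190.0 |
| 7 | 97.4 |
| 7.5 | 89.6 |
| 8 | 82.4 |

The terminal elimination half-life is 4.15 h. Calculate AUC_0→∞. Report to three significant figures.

Trapezoidal AUC_0→8:
  [0→3]: (313.6+190.0)/2 × 3 = 755.4
  [3→7]: (190.0+97.4)/2 × 4 = 574.8
  [7→7.5]: (97.4+89.6)/2 × 0.5 = 46.75
  [7.5→8]: (89.6+82.4)/2 × 0.5 = 43.0
  Sum = 1419.95 µg/L·h
k_e = ln2 / t½ = 0.693147 / 4.15 = 0.1670 h^-1
Extrapolated tail: C_last / k_e = 82.4 / 0.167 = 493.413
AUC_0→∞ = 1419.95 + 493.413 = 1913.363 µg/L·h

AUC = 1910 µg/L·h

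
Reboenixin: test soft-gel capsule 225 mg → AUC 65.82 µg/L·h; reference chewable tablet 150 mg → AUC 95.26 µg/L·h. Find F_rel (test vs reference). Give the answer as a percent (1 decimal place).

F_rel = 46.1%

F_rel = (AUC_test/D_test) / (AUC_ref/D_ref)
      = (65.82/225) / (95.26/150)
      = 0.292533 / 0.635067 = 0.4606 = 46.06%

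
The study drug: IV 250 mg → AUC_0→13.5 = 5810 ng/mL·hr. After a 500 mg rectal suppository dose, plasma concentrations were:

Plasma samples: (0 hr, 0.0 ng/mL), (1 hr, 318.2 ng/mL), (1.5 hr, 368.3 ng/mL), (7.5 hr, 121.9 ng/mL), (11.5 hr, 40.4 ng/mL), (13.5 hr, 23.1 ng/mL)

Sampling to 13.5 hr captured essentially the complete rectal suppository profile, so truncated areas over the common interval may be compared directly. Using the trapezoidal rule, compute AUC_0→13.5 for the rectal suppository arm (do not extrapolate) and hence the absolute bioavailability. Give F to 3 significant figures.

F = 0.188

Trapezoidal AUC_0→13.5 (rectal suppository):
  [0→1]: (0.0+318.2)/2 × 1 = 159.1
  [1→1.5]: (318.2+368.3)/2 × 0.5 = 171.625
  [1.5→7.5]: (368.3+121.9)/2 × 6 = 1470.6
  [7.5→11.5]: (121.9+40.4)/2 × 4 = 324.6
  [11.5→13.5]: (40.4+23.1)/2 × 2 = 63.5
  Sum = 2189.425 ng/mL·hr
F = (AUC_ev/D_ev)/(AUC_iv/D_iv) = (2189.425/500)/(5810/250) = 4.37885/23.24 = 0.1884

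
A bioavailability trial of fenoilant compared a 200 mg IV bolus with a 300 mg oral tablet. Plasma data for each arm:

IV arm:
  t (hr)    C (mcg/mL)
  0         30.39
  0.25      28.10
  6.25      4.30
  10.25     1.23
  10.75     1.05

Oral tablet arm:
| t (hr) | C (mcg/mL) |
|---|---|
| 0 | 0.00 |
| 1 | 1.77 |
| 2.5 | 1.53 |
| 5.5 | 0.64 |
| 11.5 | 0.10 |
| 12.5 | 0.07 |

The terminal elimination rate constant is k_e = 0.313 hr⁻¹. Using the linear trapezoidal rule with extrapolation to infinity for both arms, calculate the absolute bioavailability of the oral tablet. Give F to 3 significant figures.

Trapezoidal AUC_0→10.75 (IV):
  [0→0.25]: (30.39+28.10)/2 × 0.25 = 7.31125
  [0.25→6.25]: (28.10+4.30)/2 × 6 = 97.2
  [6.25→10.25]: (4.30+1.23)/2 × 4 = 11.06
  [10.25→10.75]: (1.23+1.05)/2 × 0.5 = 0.57
  Sum = 116.14125 mcg/mL·hr
IV tail: 1.05/0.313 = 3.355; AUC_iv,0→∞ = 116.14125 + 3.355 = 119.49625 mcg/mL·hr
Trapezoidal AUC_0→12.5 (oral tablet):
  [0→1]: (0.00+1.77)/2 × 1 = 0.885
  [1→2.5]: (1.77+1.53)/2 × 1.5 = 2.475
  [2.5→5.5]: (1.53+0.64)/2 × 3 = 3.255
  [5.5→11.5]: (0.64+0.10)/2 × 6 = 2.22
  [11.5→12.5]: (0.10+0.07)/2 × 1 = 0.085
  Sum = 8.92 mcg/mL·hr
oral tablet tail: 0.07/0.313 = 0.224; AUC_ev,0→∞ = 8.92 + 0.224 = 9.144 mcg/mL·hr
F = (AUC_ev/D_ev)/(AUC_iv/D_iv) = (9.144/300)/(119.49625/200) = 0.03048/0.59748125 = 0.0510

F = 0.0510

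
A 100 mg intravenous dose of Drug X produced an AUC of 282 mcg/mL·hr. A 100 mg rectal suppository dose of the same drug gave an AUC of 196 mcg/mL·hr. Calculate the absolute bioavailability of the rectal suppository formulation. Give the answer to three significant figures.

F = (AUC_ev / D_ev) / (AUC_iv / D_iv)
  = (196/100) / (282/100)
  = 1.96 / 2.82 = 0.6950

F = 0.695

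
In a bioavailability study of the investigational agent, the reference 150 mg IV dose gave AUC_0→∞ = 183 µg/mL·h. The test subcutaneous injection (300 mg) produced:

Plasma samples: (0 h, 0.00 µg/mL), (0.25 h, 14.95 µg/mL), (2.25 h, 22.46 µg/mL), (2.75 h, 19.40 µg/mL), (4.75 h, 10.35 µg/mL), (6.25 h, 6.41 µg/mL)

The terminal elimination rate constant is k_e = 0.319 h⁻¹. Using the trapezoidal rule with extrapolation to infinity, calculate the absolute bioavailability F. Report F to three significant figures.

Trapezoidal AUC_0→6.25 (subcutaneous injection):
  [0→0.25]: (0.00+14.95)/2 × 0.25 = 1.86875
  [0.25→2.25]: (14.95+22.46)/2 × 2 = 37.41
  [2.25→2.75]: (22.46+19.40)/2 × 0.5 = 10.465
  [2.75→4.75]: (19.40+10.35)/2 × 2 = 29.75
  [4.75→6.25]: (10.35+6.41)/2 × 1.5 = 12.57
  Sum = 92.06375 µg/mL·h
Tail: C_last/k_e = 6.41/0.319 = 20.094
AUC_0→∞ (subcutaneous injection) = 92.06375 + 20.094 = 112.15775 µg/mL·h
F = (AUC_ev/D_ev)/(AUC_iv/D_iv) = (112.15775/300)/(183/150) = 0.373859/1.22 = 0.3064

F = 0.306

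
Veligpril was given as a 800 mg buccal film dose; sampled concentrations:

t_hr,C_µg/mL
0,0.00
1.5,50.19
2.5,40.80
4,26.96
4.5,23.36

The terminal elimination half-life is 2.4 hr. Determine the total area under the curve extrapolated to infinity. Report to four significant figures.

AUC = 227.4 µg/mL·hr

Trapezoidal AUC_0→4.5:
  [0→1.5]: (0.00+50.19)/2 × 1.5 = 37.6425
  [1.5→2.5]: (50.19+40.80)/2 × 1 = 45.495
  [2.5→4]: (40.80+26.96)/2 × 1.5 = 50.82
  [4→4.5]: (26.96+23.36)/2 × 0.5 = 12.58
  Sum = 146.5375 µg/mL·hr
k_e = ln2 / t½ = 0.693147 / 2.4 = 0.2888 hr^-1
Extrapolated tail: C_last / k_e = 23.36 / 0.2888 = 80.886
AUC_0→∞ = 146.5375 + 80.886 = 227.4235 µg/mL·hr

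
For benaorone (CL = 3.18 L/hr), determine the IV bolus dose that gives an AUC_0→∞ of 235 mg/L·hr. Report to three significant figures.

Dose = 747 mg

Dose_iv = CL × AUC_0→∞
     = 3.18 × 235 = 747.3 mg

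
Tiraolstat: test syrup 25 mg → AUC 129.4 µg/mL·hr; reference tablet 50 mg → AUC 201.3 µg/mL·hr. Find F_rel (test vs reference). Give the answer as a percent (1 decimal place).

F_rel = 128.6%

F_rel = (AUC_test/D_test) / (AUC_ref/D_ref)
      = (129.4/25) / (201.3/50)
      = 5.176 / 4.026 = 1.2856 = 128.56%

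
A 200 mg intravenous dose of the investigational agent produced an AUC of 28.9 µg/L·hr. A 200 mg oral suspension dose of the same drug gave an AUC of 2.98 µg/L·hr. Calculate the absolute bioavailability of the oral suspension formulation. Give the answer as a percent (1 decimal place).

F = (AUC_ev / D_ev) / (AUC_iv / D_iv)
  = (2.98/200) / (28.9/200)
  = 0.0149 / 0.1445 = 0.1031
  = 10.31%

F = 10.3%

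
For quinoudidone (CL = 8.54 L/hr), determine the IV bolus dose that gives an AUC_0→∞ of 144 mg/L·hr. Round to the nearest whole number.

Dose_iv = CL × AUC_0→∞
     = 8.54 × 144 = 1229.76 mg

Dose = 1230 mg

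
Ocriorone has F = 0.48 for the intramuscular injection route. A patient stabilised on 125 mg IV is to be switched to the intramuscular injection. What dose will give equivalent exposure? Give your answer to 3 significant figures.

D_intramuscular = 260 mg

For equal systemic exposure: F × D_ev = D_iv
D_ev = D_iv / F = 125 / 0.48 = 260.417 mg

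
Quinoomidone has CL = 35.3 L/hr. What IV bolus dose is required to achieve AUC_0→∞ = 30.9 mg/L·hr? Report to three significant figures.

Dose_iv = CL × AUC_0→∞
     = 35.3 × 30.9 = 1090.77 mg

Dose = 1090 mg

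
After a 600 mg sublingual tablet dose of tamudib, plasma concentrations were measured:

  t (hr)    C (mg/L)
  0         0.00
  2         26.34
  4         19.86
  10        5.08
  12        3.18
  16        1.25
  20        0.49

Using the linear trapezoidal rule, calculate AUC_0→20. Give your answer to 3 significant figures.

Trapezoidal AUC_0→20:
  [0→2]: (0.00+26.34)/2 × 2 = 26.34
  [2→4]: (26.34+19.86)/2 × 2 = 46.2
  [4→10]: (19.86+5.08)/2 × 6 = 74.82
  [10→12]: (5.08+3.18)/2 × 2 = 8.26
  [12→16]: (3.18+1.25)/2 × 4 = 8.86
  [16→20]: (1.25+0.49)/2 × 4 = 3.48
  Sum = 167.96 mg/L·hr

AUC = 168 mg/L·hr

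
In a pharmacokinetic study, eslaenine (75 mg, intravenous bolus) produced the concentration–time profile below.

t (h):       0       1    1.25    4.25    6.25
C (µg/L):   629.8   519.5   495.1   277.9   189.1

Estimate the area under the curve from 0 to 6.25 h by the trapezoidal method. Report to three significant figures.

Trapezoidal AUC_0→6.25:
  [0→1]: (629.8+519.5)/2 × 1 = 574.65
  [1→1.25]: (519.5+495.1)/2 × 0.25 = 126.825
  [1.25→4.25]: (495.1+277.9)/2 × 3 = 1159.5
  [4.25→6.25]: (277.9+189.1)/2 × 2 = 467.0
  Sum = 2327.975 µg/L·h

AUC = 2330 µg/L·h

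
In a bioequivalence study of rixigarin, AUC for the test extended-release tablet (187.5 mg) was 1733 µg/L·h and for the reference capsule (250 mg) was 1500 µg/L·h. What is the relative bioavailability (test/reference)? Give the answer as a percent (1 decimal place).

F_rel = (AUC_test/D_test) / (AUC_ref/D_ref)
      = (1733/187.5) / (1500/250)
      = 9.24267 / 6 = 1.5404 = 154.04%

F_rel = 154.0%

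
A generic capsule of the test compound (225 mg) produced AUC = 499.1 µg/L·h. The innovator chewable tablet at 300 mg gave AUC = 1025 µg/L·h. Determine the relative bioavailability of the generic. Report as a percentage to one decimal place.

F_rel = (AUC_test/D_test) / (AUC_ref/D_ref)
      = (499.1/225) / (1025/300)
      = 2.21822 / 3.41667 = 0.6492 = 64.92%

F_rel = 64.9%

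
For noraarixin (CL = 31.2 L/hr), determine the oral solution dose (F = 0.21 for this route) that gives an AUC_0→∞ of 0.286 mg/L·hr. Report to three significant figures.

Dose = CL × AUC_0→∞ / F
     = 31.2 × 0.286 / 0.21 = 42.4914 mg

Dose = 42.5 mg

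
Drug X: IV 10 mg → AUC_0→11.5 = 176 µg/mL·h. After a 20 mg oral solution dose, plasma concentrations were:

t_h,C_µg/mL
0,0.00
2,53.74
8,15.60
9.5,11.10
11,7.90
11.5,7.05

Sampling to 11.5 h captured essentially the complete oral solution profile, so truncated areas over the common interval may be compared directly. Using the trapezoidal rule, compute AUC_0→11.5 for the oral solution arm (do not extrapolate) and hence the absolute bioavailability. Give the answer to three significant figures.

Trapezoidal AUC_0→11.5 (oral solution):
  [0→2]: (0.00+53.74)/2 × 2 = 53.74
  [2→8]: (53.74+15.60)/2 × 6 = 208.02
  [8→9.5]: (15.60+11.10)/2 × 1.5 = 20.025
  [9.5→11]: (11.10+7.90)/2 × 1.5 = 14.25
  [11→11.5]: (7.90+7.05)/2 × 0.5 = 3.7375
  Sum = 299.7725 µg/mL·h
F = (AUC_ev/D_ev)/(AUC_iv/D_iv) = (299.7725/20)/(176/10) = 14.988625/17.6 = 0.8516

F = 0.852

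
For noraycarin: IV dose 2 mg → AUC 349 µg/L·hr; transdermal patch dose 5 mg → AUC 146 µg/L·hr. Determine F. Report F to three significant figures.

F = 0.167

F = (AUC_ev / D_ev) / (AUC_iv / D_iv)
  = (146/5) / (349/2)
  = 29.2 / 174.5 = 0.1673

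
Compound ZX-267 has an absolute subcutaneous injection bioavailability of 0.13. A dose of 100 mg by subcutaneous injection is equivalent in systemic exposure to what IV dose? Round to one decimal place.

D_iv = 13.0 mg

Systemic exposure from an extravascular dose = F × D_ev, so the equivalent IV dose is F × D_ev.
D_iv = F × D_ev = 0.13 × 100 = 13 mg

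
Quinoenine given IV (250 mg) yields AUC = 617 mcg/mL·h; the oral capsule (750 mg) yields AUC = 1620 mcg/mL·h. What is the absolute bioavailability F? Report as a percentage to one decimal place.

F = 87.5%

F = (AUC_ev / D_ev) / (AUC_iv / D_iv)
  = (1620/750) / (617/250)
  = 2.16 / 2.468 = 0.8752
  = 87.52%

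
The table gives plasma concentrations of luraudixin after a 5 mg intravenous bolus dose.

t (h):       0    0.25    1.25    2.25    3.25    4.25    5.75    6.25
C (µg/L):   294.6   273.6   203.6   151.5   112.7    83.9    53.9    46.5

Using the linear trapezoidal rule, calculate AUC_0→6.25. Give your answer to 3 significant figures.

Trapezoidal AUC_0→6.25:
  [0→0.25]: (294.6+273.6)/2 × 0.25 = 71.025
  [0.25→1.25]: (273.6+203.6)/2 × 1 = 238.6
  [1.25→2.25]: (203.6+151.5)/2 × 1 = 177.55
  [2.25→3.25]: (151.5+112.7)/2 × 1 = 132.1
  [3.25→4.25]: (112.7+83.9)/2 × 1 = 98.3
  [4.25→5.75]: (83.9+53.9)/2 × 1.5 = 103.35
  [5.75→6.25]: (53.9+46.5)/2 × 0.5 = 25.1
  Sum = 846.025 µg/L·h

AUC = 846 µg/L·h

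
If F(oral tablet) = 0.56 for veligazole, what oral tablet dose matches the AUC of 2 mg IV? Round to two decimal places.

D_oral = 3.57 mg

For equal systemic exposure: F × D_ev = D_iv
D_ev = D_iv / F = 2 / 0.56 = 3.57143 mg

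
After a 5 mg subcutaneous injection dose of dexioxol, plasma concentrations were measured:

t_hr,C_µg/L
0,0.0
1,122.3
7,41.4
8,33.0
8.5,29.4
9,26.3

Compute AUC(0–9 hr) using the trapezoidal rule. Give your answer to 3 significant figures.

Trapezoidal AUC_0→9:
  [0→1]: (0.0+122.3)/2 × 1 = 61.15
  [1→7]: (122.3+41.4)/2 × 6 = 491.1
  [7→8]: (41.4+33.0)/2 × 1 = 37.2
  [8→8.5]: (33.0+29.4)/2 × 0.5 = 15.6
  [8.5→9]: (29.4+26.3)/2 × 0.5 = 13.925
  Sum = 618.975 µg/L·hr

AUC = 619 µg/L·hr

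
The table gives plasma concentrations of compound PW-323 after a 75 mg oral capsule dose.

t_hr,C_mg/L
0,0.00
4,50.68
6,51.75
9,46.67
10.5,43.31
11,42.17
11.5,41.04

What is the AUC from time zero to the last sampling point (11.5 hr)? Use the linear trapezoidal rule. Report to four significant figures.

Trapezoidal AUC_0→11.5:
  [0→4]: (0.00+50.68)/2 × 4 = 101.36
  [4→6]: (50.68+51.75)/2 × 2 = 102.43
  [6→9]: (51.75+46.67)/2 × 3 = 147.63
  [9→10.5]: (46.67+43.31)/2 × 1.5 = 67.485
  [10.5→11]: (43.31+42.17)/2 × 0.5 = 21.37
  [11→11.5]: (42.17+41.04)/2 × 0.5 = 20.8025
  Sum = 461.0775 mg/L·hr

AUC = 461.1 mg/L·hr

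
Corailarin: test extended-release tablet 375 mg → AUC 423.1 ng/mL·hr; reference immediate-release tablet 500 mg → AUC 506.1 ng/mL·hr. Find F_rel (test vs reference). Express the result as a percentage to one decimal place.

F_rel = (AUC_test/D_test) / (AUC_ref/D_ref)
      = (423.1/375) / (506.1/500)
      = 1.12827 / 1.0122 = 1.1147 = 111.47%

F_rel = 111.5%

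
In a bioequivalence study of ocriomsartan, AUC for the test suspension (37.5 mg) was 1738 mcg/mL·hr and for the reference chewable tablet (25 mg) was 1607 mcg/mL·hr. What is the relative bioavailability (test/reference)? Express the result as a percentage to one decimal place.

F_rel = (AUC_test/D_test) / (AUC_ref/D_ref)
      = (1738/37.5) / (1607/25)
      = 46.3467 / 64.28 = 0.7210 = 72.10%

F_rel = 72.1%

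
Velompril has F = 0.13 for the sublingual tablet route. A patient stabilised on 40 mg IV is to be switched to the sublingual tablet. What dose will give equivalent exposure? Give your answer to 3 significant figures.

For equal systemic exposure: F × D_ev = D_iv
D_ev = D_iv / F = 40 / 0.13 = 307.692 mg

D_sublingual = 308 mg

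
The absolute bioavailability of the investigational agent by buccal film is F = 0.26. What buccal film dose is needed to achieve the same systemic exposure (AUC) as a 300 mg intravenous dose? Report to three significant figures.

For equal systemic exposure: F × D_ev = D_iv
D_ev = D_iv / F = 300 / 0.26 = 1153.85 mg

D_buccal = 1150 mg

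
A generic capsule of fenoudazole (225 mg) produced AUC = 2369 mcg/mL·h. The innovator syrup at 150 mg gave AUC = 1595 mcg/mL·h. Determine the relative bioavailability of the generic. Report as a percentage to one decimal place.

F_rel = 99.0%

F_rel = (AUC_test/D_test) / (AUC_ref/D_ref)
      = (2369/225) / (1595/150)
      = 10.5289 / 10.6333 = 0.9902 = 99.02%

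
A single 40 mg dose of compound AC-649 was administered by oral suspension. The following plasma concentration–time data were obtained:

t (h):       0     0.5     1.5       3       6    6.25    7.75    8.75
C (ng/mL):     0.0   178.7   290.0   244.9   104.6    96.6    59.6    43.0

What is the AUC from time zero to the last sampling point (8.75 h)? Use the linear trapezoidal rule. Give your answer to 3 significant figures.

AUC = 1400 ng/mL·h

Trapezoidal AUC_0→8.75:
  [0→0.5]: (0.0+178.7)/2 × 0.5 = 44.675
  [0.5→1.5]: (178.7+290.0)/2 × 1 = 234.35
  [1.5→3]: (290.0+244.9)/2 × 1.5 = 401.175
  [3→6]: (244.9+104.6)/2 × 3 = 524.25
  [6→6.25]: (104.6+96.6)/2 × 0.25 = 25.15
  [6.25→7.75]: (96.6+59.6)/2 × 1.5 = 117.15
  [7.75→8.75]: (59.6+43.0)/2 × 1 = 51.3
  Sum = 1398.05 ng/mL·h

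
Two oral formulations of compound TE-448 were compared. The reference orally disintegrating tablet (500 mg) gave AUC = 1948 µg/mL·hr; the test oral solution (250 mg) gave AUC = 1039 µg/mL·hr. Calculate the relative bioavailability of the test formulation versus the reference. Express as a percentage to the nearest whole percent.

F_rel = (AUC_test/D_test) / (AUC_ref/D_ref)
      = (1039/250) / (1948/500)
      = 4.156 / 3.896 = 1.0667 = 106.67%

F_rel = 107%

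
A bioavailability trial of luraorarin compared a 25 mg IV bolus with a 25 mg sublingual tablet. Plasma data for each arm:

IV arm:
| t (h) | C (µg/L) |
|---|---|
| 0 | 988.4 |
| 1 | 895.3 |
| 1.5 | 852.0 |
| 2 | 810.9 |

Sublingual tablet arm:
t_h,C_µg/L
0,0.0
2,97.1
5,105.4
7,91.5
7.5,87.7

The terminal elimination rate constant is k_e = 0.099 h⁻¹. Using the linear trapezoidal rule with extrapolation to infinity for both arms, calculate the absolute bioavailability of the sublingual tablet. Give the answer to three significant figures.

Trapezoidal AUC_0→2 (IV):
  [0→1]: (988.4+895.3)/2 × 1 = 941.85
  [1→1.5]: (895.3+852.0)/2 × 0.5 = 436.825
  [1.5→2]: (852.0+810.9)/2 × 0.5 = 415.725
  Sum = 1794.4 µg/L·h
IV tail: 810.9/0.099 = 8190.909; AUC_iv,0→∞ = 1794.4 + 8190.909 = 9985.309 µg/L·h
Trapezoidal AUC_0→7.5 (sublingual tablet):
  [0→2]: (0.0+97.1)/2 × 2 = 97.1
  [2→5]: (97.1+105.4)/2 × 3 = 303.75
  [5→7]: (105.4+91.5)/2 × 2 = 196.9
  [7→7.5]: (91.5+87.7)/2 × 0.5 = 44.8
  Sum = 642.55 µg/L·h
sublingual tablet tail: 87.7/0.099 = 885.859; AUC_ev,0→∞ = 642.55 + 885.859 = 1528.409 µg/L·h
F = (AUC_ev/D_ev)/(AUC_iv/D_iv) = (1528.409/25)/(9985.309/25) = 61.13636/399.41236 = 0.1531

F = 0.153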